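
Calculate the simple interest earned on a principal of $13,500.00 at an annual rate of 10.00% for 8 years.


Simple interest formula: I = P × r × t
I = $13,500.00 × 0.1 × 8
I = $10,800.00

I = P × r × t = $10,800.00


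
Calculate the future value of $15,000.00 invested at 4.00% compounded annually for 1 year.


Compound interest formula: A = P(1 + r/n)^(nt)
A = $15,000.00 × (1 + 0.04/1)^(1 × 1)
Growth factor: (1 + 0.04/1)^1 = 1.040000
A = $15,000.00 × 1.040000
A = $15,600.00

A = P(1 + r/n)^(nt) = $15,600.00


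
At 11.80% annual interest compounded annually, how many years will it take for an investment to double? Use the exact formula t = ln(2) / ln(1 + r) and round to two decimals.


Doubling condition: (1 + r)^t = 2
Take ln of both sides: t × ln(1 + r) = ln(2)
t = ln(2) / ln(1 + r)
t = 0.693147 / 0.111541
t = 6.21

t = ln(2) / ln(1 + r) = 6.21 years


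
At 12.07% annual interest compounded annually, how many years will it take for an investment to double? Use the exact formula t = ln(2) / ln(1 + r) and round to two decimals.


Doubling condition: (1 + r)^t = 2
Take ln of both sides: t × ln(1 + r) = ln(2)
t = ln(2) / ln(1 + r)
t = 0.693147 / 0.113953
t = 6.08

t = ln(2) / ln(1 + r) = 6.08 years


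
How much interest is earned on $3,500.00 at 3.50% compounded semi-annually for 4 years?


Compound interest earned = final amount − principal.
A = P(1 + r/n)^(nt) = $3,500.00 × (1 + 0.035/2)^(2 × 4) = $4,021.09
Interest = A − P = $4,021.09 − $3,500.00 = $521.09

Interest = A - P = $521.09


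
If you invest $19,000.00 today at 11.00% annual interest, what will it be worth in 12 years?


Future value formula: FV = PV × (1 + r)^t
FV = $19,000.00 × (1 + 0.11)^12
FV = $19,000.00 × 3.4984506
FV = $66,470.56

FV = PV × (1 + r)^t = $66,470.56


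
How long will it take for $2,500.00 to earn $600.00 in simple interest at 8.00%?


Rearrange the simple interest formula for t:
I = P × r × t  ⇒  t = I / (P × r)
t = $600.00 / ($2,500.00 × 0.08)
t = 3

t = I/(P×r) = 3 years


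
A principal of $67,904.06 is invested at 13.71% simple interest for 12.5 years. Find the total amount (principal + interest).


Total amount formula: A = P(1 + rt) = P + P·r·t
Interest: I = P × r × t = $67,904.06 × 0.1371 × 12.5 = $116,370.58
A = P + I = $67,904.06 + $116,370.58 = $184,274.64

A = P + I = P(1 + rt) = $184,274.64


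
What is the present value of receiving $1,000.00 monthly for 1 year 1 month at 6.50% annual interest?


Present value of an ordinary annuity: PV = PMT × (1 − (1 + r)^(−n)) / r
Monthly rate r = 0.065/12 ≈ 0.00541667, n = 13
PV = $1,000.00 × (1 − (1 + 0.065/12)^(−13)) / (0.065/12)
PV = $1,000.00 × 12.520149
PV = $12,520.15

PV = PMT × (1-(1+r)^(-n))/r = $12,520.15


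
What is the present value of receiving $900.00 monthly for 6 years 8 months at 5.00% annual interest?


Present value of an ordinary annuity: PV = PMT × (1 − (1 + r)^(−n)) / r
Monthly rate r = 0.05/12 ≈ 0.00416667, n = 80
PV = $900.00 × (1 − (1 + 0.05/12)^(−80)) / (0.05/12)
PV = $900.00 × 67.913353
PV = $61,122.02

PV = PMT × (1-(1+r)^(-n))/r = $61,122.02


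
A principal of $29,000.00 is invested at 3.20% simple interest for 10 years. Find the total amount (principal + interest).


Total amount formula: A = P(1 + rt) = P + P·r·t
Interest: I = P × r × t = $29,000.00 × 0.032 × 10 = $9,280.00
A = P + I = $29,000.00 + $9,280.00 = $38,280.00

A = P + I = P(1 + rt) = $38,280.00


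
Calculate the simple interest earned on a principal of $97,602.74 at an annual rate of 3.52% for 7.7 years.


Simple interest formula: I = P × r × t
I = $97,602.74 × 0.0352 × 7.7
I = $26,454.25

I = P × r × t = $26,454.25


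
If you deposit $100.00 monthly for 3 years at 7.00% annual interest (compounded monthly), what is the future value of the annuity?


Future value of an ordinary annuity: FV = PMT × ((1 + r)^n − 1) / r
Monthly rate r = 0.07/12 ≈ 0.00583333, n = 36
FV = $100.00 × ((1 + 0.07/12)^36 − 1) / (0.07/12)
FV = $100.00 × 39.930101
FV = $3,993.01

FV = PMT × ((1+r)^n - 1)/r = $3,993.01


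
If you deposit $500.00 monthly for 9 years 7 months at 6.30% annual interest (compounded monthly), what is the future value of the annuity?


Future value of an ordinary annuity: FV = PMT × ((1 + r)^n − 1) / r
Monthly rate r = 0.063/12 = 0.00525, n = 115
FV = $500.00 × ((1 + 0.063/12)^115 − 1) / (0.063/12)
FV = $500.00 × 157.348254
FV = $78,674.13

FV = PMT × ((1+r)^n - 1)/r = $78,674.13


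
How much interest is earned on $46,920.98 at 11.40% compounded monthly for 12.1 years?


Compound interest earned = final amount − principal.
A = P(1 + r/n)^(nt) = $46,920.98 × (1 + 0.114/12)^(12 × 12.1) = $185,184.75
Interest = A − P = $185,184.75 − $46,920.98 = $138,263.77

Interest = A - P = $138,263.77


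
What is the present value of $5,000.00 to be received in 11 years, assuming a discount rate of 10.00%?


Present value formula: PV = FV / (1 + r)^t
PV = $5,000.00 / (1 + 0.1)^11
PV = $5,000.00 / 2.853117
PV = $1,752.47

PV = FV / (1 + r)^t = $1,752.47


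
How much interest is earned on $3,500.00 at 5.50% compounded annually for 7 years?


Compound interest earned = final amount − principal.
A = P(1 + r/n)^(nt) = $3,500.00 × (1 + 0.055/1)^(1 × 7) = $5,091.38
Interest = A − P = $5,091.38 − $3,500.00 = $1,591.38

Interest = A - P = $1,591.38


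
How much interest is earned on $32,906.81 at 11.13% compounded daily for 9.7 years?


Compound interest earned = final amount − principal.
A = P(1 + r/n)^(nt) = $32,906.81 × (1 + 0.1113/365)^(365 × 9.7) = $96,846.29
Interest = A − P = $96,846.29 − $32,906.81 = $63,939.48

Interest = A - P = $63,939.48


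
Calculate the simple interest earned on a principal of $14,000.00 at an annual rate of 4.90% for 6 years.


Simple interest formula: I = P × r × t
I = $14,000.00 × 0.049 × 6
I = $4,116.00

I = P × r × t = $4,116.00


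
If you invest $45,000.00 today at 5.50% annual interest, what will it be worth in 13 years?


Future value formula: FV = PV × (1 + r)^t
FV = $45,000.00 × (1 + 0.055)^13
FV = $45,000.00 × 2.005774
FV = $90,259.83

FV = PV × (1 + r)^t = $90,259.83


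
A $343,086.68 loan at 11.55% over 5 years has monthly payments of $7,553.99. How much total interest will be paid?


Total paid over the life of the loan = PMT × n.
Total paid = $7,553.99 × 60 = $453,239.40
Total interest = total paid − principal = $453,239.40 − $343,086.68 = $110,152.72

Total interest = (PMT × n) - PV = $110,152.72


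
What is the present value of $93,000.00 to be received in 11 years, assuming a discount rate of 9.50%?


Present value formula: PV = FV / (1 + r)^t
PV = $93,000.00 / (1 + 0.095)^11
PV = $93,000.00 / 2.713659
PV = $34,271.07

PV = FV / (1 + r)^t = $34,271.07


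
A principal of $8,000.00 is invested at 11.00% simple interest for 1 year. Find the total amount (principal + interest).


Total amount formula: A = P(1 + rt) = P + P·r·t
Interest: I = P × r × t = $8,000.00 × 0.11 × 1 = $880.00
A = P + I = $8,000.00 + $880.00 = $8,880.00

A = P + I = P(1 + rt) = $8,880.00


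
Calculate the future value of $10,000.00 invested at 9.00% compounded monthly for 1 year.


Compound interest formula: A = P(1 + r/n)^(nt)
A = $10,000.00 × (1 + 0.09/12)^(12 × 1)
Growth factor: (1 + 0.09/12)^12 = 1.093807
A = $10,000.00 × 1.093807
A = $10,938.07

A = P(1 + r/n)^(nt) = $10,938.07


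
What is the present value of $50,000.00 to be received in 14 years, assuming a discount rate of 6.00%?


Present value formula: PV = FV / (1 + r)^t
PV = $50,000.00 / (1 + 0.06)^14
PV = $50,000.00 / 2.260904
PV = $22,115.05

PV = FV / (1 + r)^t = $22,115.05


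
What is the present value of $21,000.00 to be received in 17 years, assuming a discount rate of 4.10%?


Present value formula: PV = FV / (1 + r)^t
PV = $21,000.00 / (1 + 0.041)^17
PV = $21,000.00 / 1.979987
PV = $10,606.13

PV = FV / (1 + r)^t = $10,606.13


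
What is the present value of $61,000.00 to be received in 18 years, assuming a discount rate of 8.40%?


Present value formula: PV = FV / (1 + r)^t
PV = $61,000.00 / (1 + 0.084)^18
PV = $61,000.00 / 4.270975
PV = $14,282.45

PV = FV / (1 + r)^t = $14,282.45


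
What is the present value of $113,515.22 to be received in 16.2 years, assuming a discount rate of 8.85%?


Present value formula: PV = FV / (1 + r)^t
PV = $113,515.22 / (1 + 0.0885)^16.2
PV = $113,515.22 / 3.950214
PV = $28,736.47

PV = FV / (1 + r)^t = $28,736.47


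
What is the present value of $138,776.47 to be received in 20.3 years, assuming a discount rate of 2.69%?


Present value formula: PV = FV / (1 + r)^t
PV = $138,776.47 / (1 + 0.0269)^20.3
PV = $138,776.47 / 1.7140423
PV = $80,964.44

PV = FV / (1 + r)^t = $80,964.44


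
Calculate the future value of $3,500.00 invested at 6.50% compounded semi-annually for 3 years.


Compound interest formula: A = P(1 + r/n)^(nt)
A = $3,500.00 × (1 + 0.065/2)^(2 × 3)
Growth factor: (1 + 0.065/2)^6 = 1.2115473
A = $3,500.00 × 1.2115473
A = $4,240.42

A = P(1 + r/n)^(nt) = $4,240.42


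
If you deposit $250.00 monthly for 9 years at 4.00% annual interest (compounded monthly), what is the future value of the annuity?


Future value of an ordinary annuity: FV = PMT × ((1 + r)^n − 1) / r
Monthly rate r = 0.04/12 ≈ 0.00333333, n = 108
FV = $250.00 × ((1 + 0.04/12)^108 − 1) / (0.04/12)
FV = $250.00 × 129.741474
FV = $32,435.37

FV = PMT × ((1+r)^n - 1)/r = $32,435.37


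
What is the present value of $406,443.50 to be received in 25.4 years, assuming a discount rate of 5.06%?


Present value formula: PV = FV / (1 + r)^t
PV = $406,443.50 / (1 + 0.0506)^25.4
PV = $406,443.50 / 3.5035625
PV = $116,008.63

PV = FV / (1 + r)^t = $116,008.63


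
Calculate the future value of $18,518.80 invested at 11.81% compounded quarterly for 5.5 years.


Compound interest formula: A = P(1 + r/n)^(nt)
A = $18,518.80 × (1 + 0.1181/4)^(4 × 5.5)
Growth factor: (1 + 0.1181/4)^22 = 1.8967572
A = $18,518.80 × 1.8967572
A = $35,125.67

A = P(1 + r/n)^(nt) = $35,125.67


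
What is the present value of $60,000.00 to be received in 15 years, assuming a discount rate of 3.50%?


Present value formula: PV = FV / (1 + r)^t
PV = $60,000.00 / (1 + 0.035)^15
PV = $60,000.00 / 1.6753488
PV = $35,813.44

PV = FV / (1 + r)^t = $35,813.44


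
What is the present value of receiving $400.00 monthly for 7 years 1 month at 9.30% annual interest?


Present value of an ordinary annuity: PV = PMT × (1 − (1 + r)^(−n)) / r
Monthly rate r = 0.093/12 = 0.00775, n = 85
PV = $400.00 × (1 − (1 + 0.093/12)^(−85)) / (0.093/12)
PV = $400.00 × 62.088557
PV = $24,835.42

PV = PMT × (1-(1+r)^(-n))/r = $24,835.42


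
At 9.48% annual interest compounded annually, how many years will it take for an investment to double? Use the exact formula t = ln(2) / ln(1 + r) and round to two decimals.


Doubling condition: (1 + r)^t = 2
Take ln of both sides: t × ln(1 + r) = ln(2)
t = ln(2) / ln(1 + r)
t = 0.693147 / 0.090572
t = 7.65

t = ln(2) / ln(1 + r) = 7.65 years


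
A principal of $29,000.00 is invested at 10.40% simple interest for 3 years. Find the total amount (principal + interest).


Total amount formula: A = P(1 + rt) = P + P·r·t
Interest: I = P × r × t = $29,000.00 × 0.104 × 3 = $9,048.00
A = P + I = $29,000.00 + $9,048.00 = $38,048.00

A = P + I = P(1 + rt) = $38,048.00


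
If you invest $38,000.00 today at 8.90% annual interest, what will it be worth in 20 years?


Future value formula: FV = PV × (1 + r)^t
FV = $38,000.00 × (1 + 0.089)^20
FV = $38,000.00 × 5.502469
FV = $209,093.82

FV = PV × (1 + r)^t = $209,093.82


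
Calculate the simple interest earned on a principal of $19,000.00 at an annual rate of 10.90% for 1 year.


Simple interest formula: I = P × r × t
I = $19,000.00 × 0.109 × 1
I = $2,071.00

I = P × r × t = $2,071.00


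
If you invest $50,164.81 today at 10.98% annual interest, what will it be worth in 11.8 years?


Future value formula: FV = PV × (1 + r)^t
FV = $50,164.81 × (1 + 0.1098)^11.8
FV = $50,164.81 × 3.41891026
FV = $171,508.98

FV = PV × (1 + r)^t = $171,508.98


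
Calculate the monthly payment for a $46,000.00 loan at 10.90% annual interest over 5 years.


Loan payment formula: PMT = PV × r / (1 − (1 + r)^(−n))
Monthly rate r = 0.109/12 ≈ 0.00908333, n = 60 months
Denominator: 1 − (1 + 0.109/12)^(−60) = 0.418730
PMT = $46,000.00 × (0.109/12) / 0.418730
PMT = $997.86 per month

PMT = PV × r / (1-(1+r)^(-n)) = $997.86/month


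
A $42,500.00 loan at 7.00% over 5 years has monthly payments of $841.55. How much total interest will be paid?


Total paid over the life of the loan = PMT × n.
Total paid = $841.55 × 60 = $50,493.00
Total interest = total paid − principal = $50,493.00 − $42,500.00 = $7,993.00

Total interest = (PMT × n) - PV = $7,993.00


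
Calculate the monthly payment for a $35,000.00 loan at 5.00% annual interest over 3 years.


Loan payment formula: PMT = PV × r / (1 − (1 + r)^(−n))
Monthly rate r = 0.05/12 ≈ 0.00416667, n = 36 months
Denominator: 1 − (1 + 0.05/12)^(−36) = 0.139024
PMT = $35,000.00 × (0.05/12) / 0.139024
PMT = $1,048.98 per month

PMT = PV × r / (1-(1+r)^(-n)) = $1,048.98/month


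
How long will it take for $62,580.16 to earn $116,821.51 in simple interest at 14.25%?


Rearrange the simple interest formula for t:
I = P × r × t  ⇒  t = I / (P × r)
t = $116,821.51 / ($62,580.16 × 0.1425)
t = 13.1

t = I/(P×r) = 13.1 years


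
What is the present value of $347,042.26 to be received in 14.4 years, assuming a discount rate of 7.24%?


Present value formula: PV = FV / (1 + r)^t
PV = $347,042.26 / (1 + 0.0724)^14.4
PV = $347,042.26 / 2.736138
PV = $126,836.53

PV = FV / (1 + r)^t = $126,836.53


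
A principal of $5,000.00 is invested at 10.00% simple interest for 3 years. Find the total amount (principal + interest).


Total amount formula: A = P(1 + rt) = P + P·r·t
Interest: I = P × r × t = $5,000.00 × 0.1 × 3 = $1,500.00
A = P + I = $5,000.00 + $1,500.00 = $6,500.00

A = P + I = P(1 + rt) = $6,500.00


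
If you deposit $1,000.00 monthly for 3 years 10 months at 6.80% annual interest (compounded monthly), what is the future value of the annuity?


Future value of an ordinary annuity: FV = PMT × ((1 + r)^n − 1) / r
Monthly rate r = 0.068/12 ≈ 0.00566667, n = 46
FV = $1,000.00 × ((1 + 0.068/12)^46 − 1) / (0.068/12)
FV = $1,000.00 × 52.383610
FV = $52,383.61

FV = PMT × ((1+r)^n - 1)/r = $52,383.61


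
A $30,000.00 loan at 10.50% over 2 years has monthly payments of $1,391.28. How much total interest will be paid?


Total paid over the life of the loan = PMT × n.
Total paid = $1,391.28 × 24 = $33,390.72
Total interest = total paid − principal = $33,390.72 − $30,000.00 = $3,390.72

Total interest = (PMT × n) - PV = $3,390.72


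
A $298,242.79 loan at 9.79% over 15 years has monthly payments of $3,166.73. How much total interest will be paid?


Total paid over the life of the loan = PMT × n.
Total paid = $3,166.73 × 180 = $570,011.40
Total interest = total paid − principal = $570,011.40 − $298,242.79 = $271,768.61

Total interest = (PMT × n) - PV = $271,768.61


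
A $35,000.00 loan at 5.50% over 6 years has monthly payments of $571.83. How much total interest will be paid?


Total paid over the life of the loan = PMT × n.
Total paid = $571.83 × 72 = $41,171.76
Total interest = total paid − principal = $41,171.76 − $35,000.00 = $6,171.76

Total interest = (PMT × n) - PV = $6,171.76


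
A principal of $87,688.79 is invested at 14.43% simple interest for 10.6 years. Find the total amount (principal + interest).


Total amount formula: A = P(1 + rt) = P + P·r·t
Interest: I = P × r × t = $87,688.79 × 0.1443 × 10.6 = $134,127.02
A = P + I = $87,688.79 + $134,127.02 = $221,815.81

A = P + I = P(1 + rt) = $221,815.81


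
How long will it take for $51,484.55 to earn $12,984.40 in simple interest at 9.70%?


Rearrange the simple interest formula for t:
I = P × r × t  ⇒  t = I / (P × r)
t = $12,984.40 / ($51,484.55 × 0.097)
t = 2.6

t = I/(P×r) = 2.6 years


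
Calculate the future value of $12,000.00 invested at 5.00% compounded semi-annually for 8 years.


Compound interest formula: A = P(1 + r/n)^(nt)
A = $12,000.00 × (1 + 0.05/2)^(2 × 8)
Growth factor: (1 + 0.05/2)^16 = 1.484506
A = $12,000.00 × 1.484506
A = $17,814.07

A = P(1 + r/n)^(nt) = $17,814.07


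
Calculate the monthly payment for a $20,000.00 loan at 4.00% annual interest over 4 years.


Loan payment formula: PMT = PV × r / (1 − (1 + r)^(−n))
Monthly rate r = 0.04/12 ≈ 0.00333333, n = 48 months
Denominator: 1 − (1 + 0.04/12)^(−48) = 0.147629
PMT = $20,000.00 × (0.04/12) / 0.147629
PMT = $451.58 per month

PMT = PV × r / (1-(1+r)^(-n)) = $451.58/month


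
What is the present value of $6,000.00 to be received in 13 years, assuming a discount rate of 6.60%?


Present value formula: PV = FV / (1 + r)^t
PV = $6,000.00 / (1 + 0.066)^13
PV = $6,000.00 / 2.295322
PV = $2,614.01

PV = FV / (1 + r)^t = $2,614.01


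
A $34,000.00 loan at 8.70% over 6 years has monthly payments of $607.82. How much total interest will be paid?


Total paid over the life of the loan = PMT × n.
Total paid = $607.82 × 72 = $43,763.04
Total interest = total paid − principal = $43,763.04 − $34,000.00 = $9,763.04

Total interest = (PMT × n) - PV = $9,763.04


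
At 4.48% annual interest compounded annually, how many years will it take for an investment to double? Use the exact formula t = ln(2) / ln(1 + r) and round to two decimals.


Doubling condition: (1 + r)^t = 2
Take ln of both sides: t × ln(1 + r) = ln(2)
t = ln(2) / ln(1 + r)
t = 0.693147 / 0.043825
t = 15.82

t = ln(2) / ln(1 + r) = 15.82 years


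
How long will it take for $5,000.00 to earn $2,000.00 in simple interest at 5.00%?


Rearrange the simple interest formula for t:
I = P × r × t  ⇒  t = I / (P × r)
t = $2,000.00 / ($5,000.00 × 0.05)
t = 8

t = I/(P×r) = 8 years


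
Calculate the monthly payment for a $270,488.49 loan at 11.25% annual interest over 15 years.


Loan payment formula: PMT = PV × r / (1 − (1 + r)^(−n))
Monthly rate r = 0.1125/12 = 0.009375, n = 180 months
Denominator: 1 − (1 + 0.1125/12)^(−180) = 0.813559
PMT = $270,488.49 × (0.1125/12) / 0.813559
PMT = $3,116.96 per month

PMT = PV × r / (1-(1+r)^(-n)) = $3,116.96/month


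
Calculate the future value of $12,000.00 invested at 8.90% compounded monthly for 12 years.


Compound interest formula: A = P(1 + r/n)^(nt)
A = $12,000.00 × (1 + 0.089/12)^(12 × 12)
Growth factor: (1 + 0.089/12)^144 = 2.898111
A = $12,000.00 × 2.898111
A = $34,777.33

A = P(1 + r/n)^(nt) = $34,777.33


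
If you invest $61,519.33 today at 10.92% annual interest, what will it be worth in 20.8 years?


Future value formula: FV = PV × (1 + r)^t
FV = $61,519.33 × (1 + 0.1092)^20.8
FV = $61,519.33 × 8.633862
FV = $531,149.41

FV = PV × (1 + r)^t = $531,149.41


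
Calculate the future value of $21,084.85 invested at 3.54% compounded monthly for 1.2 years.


Compound interest formula: A = P(1 + r/n)^(nt)
A = $21,084.85 × (1 + 0.0354/12)^(12 × 1.2)
Growth factor: (1 + 0.0354/12)^14.4 = 1.043330
A = $21,084.85 × 1.043330
A = $21,998.46

A = P(1 + r/n)^(nt) = $21,998.46


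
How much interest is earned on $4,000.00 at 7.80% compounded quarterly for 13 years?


Compound interest earned = final amount − principal.
A = P(1 + r/n)^(nt) = $4,000.00 × (1 + 0.078/4)^(4 × 13) = $10,919.33
Interest = A − P = $10,919.33 − $4,000.00 = $6,919.33

Interest = A - P = $6,919.33


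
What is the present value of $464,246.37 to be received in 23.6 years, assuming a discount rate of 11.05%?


Present value formula: PV = FV / (1 + r)^t
PV = $464,246.37 / (1 + 0.1105)^23.6
PV = $464,246.37 / 11.864190
PV = $39,130.05

PV = FV / (1 + r)^t = $39,130.05


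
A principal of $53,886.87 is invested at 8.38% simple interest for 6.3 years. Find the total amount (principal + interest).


Total amount formula: A = P(1 + rt) = P + P·r·t
Interest: I = P × r × t = $53,886.87 × 0.0838 × 6.3 = $28,449.03
A = P + I = $53,886.87 + $28,449.03 = $82,335.90

A = P + I = P(1 + rt) = $82,335.90


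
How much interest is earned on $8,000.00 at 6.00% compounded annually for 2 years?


Compound interest earned = final amount − principal.
A = P(1 + r/n)^(nt) = $8,000.00 × (1 + 0.06/1)^(1 × 2) = $8,988.80
Interest = A − P = $8,988.80 − $8,000.00 = $988.80

Interest = A - P = $988.80


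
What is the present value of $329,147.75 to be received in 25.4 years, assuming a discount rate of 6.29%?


Present value formula: PV = FV / (1 + r)^t
PV = $329,147.75 / (1 + 0.0629)^25.4
PV = $329,147.75 / 4.708766
PV = $69,901.06

PV = FV / (1 + r)^t = $69,901.06


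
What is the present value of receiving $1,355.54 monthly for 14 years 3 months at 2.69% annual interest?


Present value of an ordinary annuity: PV = PMT × (1 − (1 + r)^(−n)) / r
Monthly rate r = 0.0269/12 ≈ 0.00224167, n = 171
PV = $1,355.54 × (1 − (1 + 0.0269/12)^(−171)) / (0.0269/12)
PV = $1,355.54 × 141.910567
PV = $192,365.45

PV = PMT × (1-(1+r)^(-n))/r = $192,365.45


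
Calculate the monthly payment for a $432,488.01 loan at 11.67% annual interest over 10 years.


Loan payment formula: PMT = PV × r / (1 − (1 + r)^(−n))
Monthly rate r = 0.1167/12 = 0.009725, n = 120 months
Denominator: 1 − (1 + 0.1167/12)^(−120) = 0.6869405
PMT = $432,488.01 × (0.1167/12) / 0.6869405
PMT = $6,122.72 per month

PMT = PV × r / (1-(1+r)^(-n)) = $6,122.72/month


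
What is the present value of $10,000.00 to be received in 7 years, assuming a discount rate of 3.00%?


Present value formula: PV = FV / (1 + r)^t
PV = $10,000.00 / (1 + 0.03)^7
PV = $10,000.00 / 1.22987387
PV = $8,130.92

PV = FV / (1 + r)^t = $8,130.92


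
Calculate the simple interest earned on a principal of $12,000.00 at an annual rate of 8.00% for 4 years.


Simple interest formula: I = P × r × t
I = $12,000.00 × 0.08 × 4
I = $3,840.00

I = P × r × t = $3,840.00


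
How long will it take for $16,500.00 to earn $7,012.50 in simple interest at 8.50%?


Rearrange the simple interest formula for t:
I = P × r × t  ⇒  t = I / (P × r)
t = $7,012.50 / ($16,500.00 × 0.085)
t = 5

t = I/(P×r) = 5 years


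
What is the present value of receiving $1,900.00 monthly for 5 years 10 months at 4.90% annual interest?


Present value of an ordinary annuity: PV = PMT × (1 − (1 + r)^(−n)) / r
Monthly rate r = 0.049/12 ≈ 0.00408333, n = 70
PV = $1,900.00 × (1 − (1 + 0.049/12)^(−70)) / (0.049/12)
PV = $1,900.00 × 60.777486
PV = $115,477.22

PV = PMT × (1-(1+r)^(-n))/r = $115,477.22


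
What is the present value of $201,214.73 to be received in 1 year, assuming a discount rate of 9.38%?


Present value formula: PV = FV / (1 + r)^t
PV = $201,214.73 / (1 + 0.0938)^1
PV = $201,214.73 / 1.093800
PV = $183,959.34

PV = FV / (1 + r)^t = $183,959.34


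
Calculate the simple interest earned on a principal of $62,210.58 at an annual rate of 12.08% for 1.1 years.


Simple interest formula: I = P × r × t
I = $62,210.58 × 0.1208 × 1.1
I = $8,266.54

I = P × r × t = $8,266.54


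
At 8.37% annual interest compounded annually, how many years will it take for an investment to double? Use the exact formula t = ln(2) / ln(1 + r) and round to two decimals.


Doubling condition: (1 + r)^t = 2
Take ln of both sides: t × ln(1 + r) = ln(2)
t = ln(2) / ln(1 + r)
t = 0.693147 / 0.080381
t = 8.62

t = ln(2) / ln(1 + r) = 8.62 years


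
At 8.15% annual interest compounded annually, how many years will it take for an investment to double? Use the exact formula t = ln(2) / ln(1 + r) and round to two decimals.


Doubling condition: (1 + r)^t = 2
Take ln of both sides: t × ln(1 + r) = ln(2)
t = ln(2) / ln(1 + r)
t = 0.693147 / 0.078349
t = 8.85

t = ln(2) / ln(1 + r) = 8.85 years


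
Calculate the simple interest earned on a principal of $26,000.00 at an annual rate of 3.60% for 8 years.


Simple interest formula: I = P × r × t
I = $26,000.00 × 0.036 × 8
I = $7,488.00

I = P × r × t = $7,488.00


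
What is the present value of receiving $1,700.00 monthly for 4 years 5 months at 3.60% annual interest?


Present value of an ordinary annuity: PV = PMT × (1 − (1 + r)^(−n)) / r
Monthly rate r = 0.036/12 = 0.003, n = 53
PV = $1,700.00 × (1 − (1 + 0.036/12)^(−53)) / (0.036/12)
PV = $1,700.00 × 48.933528
PV = $83,187.00

PV = PMT × (1-(1+r)^(-n))/r = $83,187.00


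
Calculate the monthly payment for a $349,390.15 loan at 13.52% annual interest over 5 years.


Loan payment formula: PMT = PV × r / (1 − (1 + r)^(−n))
Monthly rate r = 0.1352/12 ≈ 0.01126667, n = 60 months
Denominator: 1 − (1 + 0.1352/12)^(−60) = 0.4894263
PMT = $349,390.15 × (0.1352/12) / 0.4894263
PMT = $8,043.01 per month

PMT = PV × r / (1-(1+r)^(-n)) = $8,043.01/month


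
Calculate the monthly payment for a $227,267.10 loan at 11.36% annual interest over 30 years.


Loan payment formula: PMT = PV × r / (1 − (1 + r)^(−n))
Monthly rate r = 0.1136/12 ≈ 0.00946667, n = 360 months
Denominator: 1 − (1 + 0.1136/12)^(−360) = 0.966358
PMT = $227,267.10 × (0.1136/12) / 0.966358
PMT = $2,226.36 per month

PMT = PV × r / (1-(1+r)^(-n)) = $2,226.36/month


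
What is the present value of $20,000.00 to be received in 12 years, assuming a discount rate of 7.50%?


Present value formula: PV = FV / (1 + r)^t
PV = $20,000.00 / (1 + 0.075)^12
PV = $20,000.00 / 2.381780
PV = $8,397.08

PV = FV / (1 + r)^t = $8,397.08


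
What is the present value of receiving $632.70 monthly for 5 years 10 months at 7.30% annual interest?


Present value of an ordinary annuity: PV = PMT × (1 − (1 + r)^(−n)) / r
Monthly rate r = 0.073/12 ≈ 0.00608333, n = 70
PV = $632.70 × (1 − (1 + 0.073/12)^(−70)) / (0.073/12)
PV = $632.70 × 56.865466
PV = $35,978.78

PV = PMT × (1-(1+r)^(-n))/r = $35,978.78


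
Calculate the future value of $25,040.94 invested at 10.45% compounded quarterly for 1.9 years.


Compound interest formula: A = P(1 + r/n)^(nt)
A = $25,040.94 × (1 + 0.1045/4)^(4 × 1.9)
Growth factor: (1 + 0.1045/4)^7.6 = 1.216528
A = $25,040.94 × 1.216528
A = $30,463.00

A = P(1 + r/n)^(nt) = $30,463.00


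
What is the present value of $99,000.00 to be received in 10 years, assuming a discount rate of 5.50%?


Present value formula: PV = FV / (1 + r)^t
PV = $99,000.00 / (1 + 0.055)^10
PV = $99,000.00 / 1.7081445
PV = $57,957.63

PV = FV / (1 + r)^t = $57,957.63


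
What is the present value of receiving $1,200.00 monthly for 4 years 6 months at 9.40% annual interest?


Present value of an ordinary annuity: PV = PMT × (1 − (1 + r)^(−n)) / r
Monthly rate r = 0.094/12 ≈ 0.00783333, n = 54
PV = $1,200.00 × (1 − (1 + 0.094/12)^(−54)) / (0.094/12)
PV = $1,200.00 × 43.894571
PV = $52,673.49

PV = PMT × (1-(1+r)^(-n))/r = $52,673.49


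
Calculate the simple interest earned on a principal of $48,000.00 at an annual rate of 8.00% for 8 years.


Simple interest formula: I = P × r × t
I = $48,000.00 × 0.08 × 8
I = $30,720.00

I = P × r × t = $30,720.00


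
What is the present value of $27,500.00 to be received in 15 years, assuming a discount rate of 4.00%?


Present value formula: PV = FV / (1 + r)^t
PV = $27,500.00 / (1 + 0.04)^15
PV = $27,500.00 / 1.800944
PV = $15,269.77

PV = FV / (1 + r)^t = $15,269.77


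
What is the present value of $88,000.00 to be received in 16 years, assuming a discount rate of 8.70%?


Present value formula: PV = FV / (1 + r)^t
PV = $88,000.00 / (1 + 0.087)^16
PV = $88,000.00 / 3.799030
PV = $23,163.81

PV = FV / (1 + r)^t = $23,163.81


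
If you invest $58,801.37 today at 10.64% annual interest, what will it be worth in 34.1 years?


Future value formula: FV = PV × (1 + r)^t
FV = $58,801.37 × (1 + 0.1064)^34.1
FV = $58,801.37 × 31.434380
FV = $1,848,384.61

FV = PV × (1 + r)^t = $1,848,384.61


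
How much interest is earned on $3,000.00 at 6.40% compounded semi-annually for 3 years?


Compound interest earned = final amount − principal.
A = P(1 + r/n)^(nt) = $3,000.00 × (1 + 0.064/2)^(2 × 3) = $3,624.09
Interest = A − P = $3,624.09 − $3,000.00 = $624.09

Interest = A - P = $624.09


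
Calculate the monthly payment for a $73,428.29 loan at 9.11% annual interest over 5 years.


Loan payment formula: PMT = PV × r / (1 − (1 + r)^(−n))
Monthly rate r = 0.0911/12 ≈ 0.00759167, n = 60 months
Denominator: 1 − (1 + 0.0911/12)^(−60) = 0.3647773
PMT = $73,428.29 × (0.0911/12) / 0.3647773
PMT = $1,528.17 per month

PMT = PV × r / (1-(1+r)^(-n)) = $1,528.17/month


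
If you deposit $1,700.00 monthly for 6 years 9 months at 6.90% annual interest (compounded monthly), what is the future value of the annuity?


Future value of an ordinary annuity: FV = PMT × ((1 + r)^n − 1) / r
Monthly rate r = 0.069/12 = 0.00575, n = 81
FV = $1,700.00 × ((1 + 0.069/12)^81 − 1) / (0.069/12)
FV = $1,700.00 × 102.797365
FV = $174,755.52

FV = PMT × ((1+r)^n - 1)/r = $174,755.52


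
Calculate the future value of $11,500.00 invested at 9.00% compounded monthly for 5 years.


Compound interest formula: A = P(1 + r/n)^(nt)
A = $11,500.00 × (1 + 0.09/12)^(12 × 5)
Growth factor: (1 + 0.09/12)^60 = 1.565681
A = $11,500.00 × 1.565681
A = $18,005.33

A = P(1 + r/n)^(nt) = $18,005.33


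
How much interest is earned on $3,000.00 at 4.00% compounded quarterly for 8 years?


Compound interest earned = final amount − principal.
A = P(1 + r/n)^(nt) = $3,000.00 × (1 + 0.04/4)^(4 × 8) = $4,124.82
Interest = A − P = $4,124.82 − $3,000.00 = $1,124.82

Interest = A - P = $1,124.82


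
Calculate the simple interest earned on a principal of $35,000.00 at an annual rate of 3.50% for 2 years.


Simple interest formula: I = P × r × t
I = $35,000.00 × 0.035 × 2
I = $2,450.00

I = P × r × t = $2,450.00


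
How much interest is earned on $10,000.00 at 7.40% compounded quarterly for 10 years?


Compound interest earned = final amount − principal.
A = P(1 + r/n)^(nt) = $10,000.00 × (1 + 0.074/4)^(4 × 10) = $20,818.11
Interest = A − P = $20,818.11 − $10,000.00 = $10,818.11

Interest = A - P = $10,818.11


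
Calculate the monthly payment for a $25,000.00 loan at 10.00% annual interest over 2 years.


Loan payment formula: PMT = PV × r / (1 − (1 + r)^(−n))
Monthly rate r = 0.1/12 ≈ 0.00833333, n = 24 months
Denominator: 1 − (1 + 0.1/12)^(−24) = 0.1805905
PMT = $25,000.00 × (0.1/12) / 0.1805905
PMT = $1,153.62 per month

PMT = PV × r / (1-(1+r)^(-n)) = $1,153.62/month


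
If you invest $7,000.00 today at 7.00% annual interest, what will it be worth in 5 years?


Future value formula: FV = PV × (1 + r)^t
FV = $7,000.00 × (1 + 0.07)^5
FV = $7,000.00 × 1.402552
FV = $9,817.86

FV = PV × (1 + r)^t = $9,817.86


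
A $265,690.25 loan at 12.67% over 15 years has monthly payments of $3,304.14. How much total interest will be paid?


Total paid over the life of the loan = PMT × n.
Total paid = $3,304.14 × 180 = $594,745.20
Total interest = total paid − principal = $594,745.20 − $265,690.25 = $329,054.95

Total interest = (PMT × n) - PV = $329,054.95


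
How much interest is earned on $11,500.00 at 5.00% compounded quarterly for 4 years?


Compound interest earned = final amount − principal.
A = P(1 + r/n)^(nt) = $11,500.00 × (1 + 0.05/4)^(4 × 4) = $14,028.73
Interest = A − P = $14,028.73 − $11,500.00 = $2,528.73

Interest = A - P = $2,528.73


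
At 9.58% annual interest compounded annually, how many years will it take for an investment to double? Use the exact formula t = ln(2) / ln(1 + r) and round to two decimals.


Doubling condition: (1 + r)^t = 2
Take ln of both sides: t × ln(1 + r) = ln(2)
t = ln(2) / ln(1 + r)
t = 0.693147 / 0.091485
t = 7.58

t = ln(2) / ln(1 + r) = 7.58 years


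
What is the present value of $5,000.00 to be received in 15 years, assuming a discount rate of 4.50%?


Present value formula: PV = FV / (1 + r)^t
PV = $5,000.00 / (1 + 0.045)^15
PV = $5,000.00 / 1.935282
PV = $2,583.60

PV = FV / (1 + r)^t = $2,583.60


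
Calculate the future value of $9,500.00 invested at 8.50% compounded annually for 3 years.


Compound interest formula: A = P(1 + r/n)^(nt)
A = $9,500.00 × (1 + 0.085/1)^(1 × 3)
Growth factor: (1 + 0.085/1)^3 = 1.277289
A = $9,500.00 × 1.277289
A = $12,134.25

A = P(1 + r/n)^(nt) = $12,134.25


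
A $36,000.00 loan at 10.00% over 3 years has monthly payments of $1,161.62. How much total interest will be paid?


Total paid over the life of the loan = PMT × n.
Total paid = $1,161.62 × 36 = $41,818.32
Total interest = total paid − principal = $41,818.32 − $36,000.00 = $5,818.32

Total interest = (PMT × n) - PV = $5,818.32


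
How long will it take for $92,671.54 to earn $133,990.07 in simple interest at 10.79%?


Rearrange the simple interest formula for t:
I = P × r × t  ⇒  t = I / (P × r)
t = $133,990.07 / ($92,671.54 × 0.1079)
t = 13.4

t = I/(P×r) = 13.4 years


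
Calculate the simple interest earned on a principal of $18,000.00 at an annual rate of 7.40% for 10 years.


Simple interest formula: I = P × r × t
I = $18,000.00 × 0.074 × 10
I = $13,320.00

I = P × r × t = $13,320.00


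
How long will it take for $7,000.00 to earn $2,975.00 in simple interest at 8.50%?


Rearrange the simple interest formula for t:
I = P × r × t  ⇒  t = I / (P × r)
t = $2,975.00 / ($7,000.00 × 0.085)
t = 5

t = I/(P×r) = 5 years


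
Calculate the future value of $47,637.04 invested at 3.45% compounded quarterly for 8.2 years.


Compound interest formula: A = P(1 + r/n)^(nt)
A = $47,637.04 × (1 + 0.0345/4)^(4 × 8.2)
Growth factor: (1 + 0.0345/4)^32.8 = 1.3253638
A = $47,637.04 × 1.3253638
A = $63,136.41

A = P(1 + r/n)^(nt) = $63,136.41


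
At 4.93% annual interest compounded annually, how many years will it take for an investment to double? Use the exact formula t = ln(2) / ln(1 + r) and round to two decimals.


Doubling condition: (1 + r)^t = 2
Take ln of both sides: t × ln(1 + r) = ln(2)
t = ln(2) / ln(1 + r)
t = 0.693147 / 0.048123
t = 14.40

t = ln(2) / ln(1 + r) = 14.40 years


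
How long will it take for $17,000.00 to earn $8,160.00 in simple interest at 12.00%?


Rearrange the simple interest formula for t:
I = P × r × t  ⇒  t = I / (P × r)
t = $8,160.00 / ($17,000.00 × 0.12)
t = 4

t = I/(P×r) = 4 years


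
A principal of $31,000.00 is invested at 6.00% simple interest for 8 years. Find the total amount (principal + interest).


Total amount formula: A = P(1 + rt) = P + P·r·t
Interest: I = P × r × t = $31,000.00 × 0.06 × 8 = $14,880.00
A = P + I = $31,000.00 + $14,880.00 = $45,880.00

A = P + I = P(1 + rt) = $45,880.00


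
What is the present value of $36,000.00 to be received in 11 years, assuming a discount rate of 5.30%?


Present value formula: PV = FV / (1 + r)^t
PV = $36,000.00 / (1 + 0.053)^11
PV = $36,000.00 / 1.7648674
PV = $20,398.13

PV = FV / (1 + r)^t = $20,398.13


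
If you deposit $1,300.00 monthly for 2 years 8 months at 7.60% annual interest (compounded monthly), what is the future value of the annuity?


Future value of an ordinary annuity: FV = PMT × ((1 + r)^n − 1) / r
Monthly rate r = 0.076/12 ≈ 0.00633333, n = 32
FV = $1,300.00 × ((1 + 0.076/12)^32 − 1) / (0.076/12)
FV = $1,300.00 × 35.349753
FV = $45,954.68

FV = PMT × ((1+r)^n - 1)/r = $45,954.68


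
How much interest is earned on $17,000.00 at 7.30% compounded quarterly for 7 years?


Compound interest earned = final amount − principal.
A = P(1 + r/n)^(nt) = $17,000.00 × (1 + 0.073/4)^(4 × 7) = $28,208.02
Interest = A − P = $28,208.02 − $17,000.00 = $11,208.02

Interest = A - P = $11,208.02


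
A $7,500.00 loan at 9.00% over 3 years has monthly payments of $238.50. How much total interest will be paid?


Total paid over the life of the loan = PMT × n.
Total paid = $238.50 × 36 = $8,586.00
Total interest = total paid − principal = $8,586.00 − $7,500.00 = $1,086.00

Total interest = (PMT × n) - PV = $1,086.00


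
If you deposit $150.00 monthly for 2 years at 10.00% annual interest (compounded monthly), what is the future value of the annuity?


Future value of an ordinary annuity: FV = PMT × ((1 + r)^n − 1) / r
Monthly rate r = 0.1/12 ≈ 0.00833333, n = 24
FV = $150.00 × ((1 + 0.1/12)^24 − 1) / (0.1/12)
FV = $150.00 × 26.446915
FV = $3,967.04

FV = PMT × ((1+r)^n - 1)/r = $3,967.04


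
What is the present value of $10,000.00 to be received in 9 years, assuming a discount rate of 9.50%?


Present value formula: PV = FV / (1 + r)^t
PV = $10,000.00 / (1 + 0.095)^9
PV = $10,000.00 / 2.263222
PV = $4,418.48

PV = FV / (1 + r)^t = $4,418.48


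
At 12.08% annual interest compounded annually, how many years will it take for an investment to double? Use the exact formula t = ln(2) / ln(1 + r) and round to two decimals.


Doubling condition: (1 + r)^t = 2
Take ln of both sides: t × ln(1 + r) = ln(2)
t = ln(2) / ln(1 + r)
t = 0.693147 / 0.114043
t = 6.08

t = ln(2) / ln(1 + r) = 6.08 years


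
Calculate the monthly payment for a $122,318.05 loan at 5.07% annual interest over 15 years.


Loan payment formula: PMT = PV × r / (1 − (1 + r)^(−n))
Monthly rate r = 0.0507/12 = 0.004225, n = 180 months
Denominator: 1 − (1 + 0.0507/12)^(−180) = 0.531818
PMT = $122,318.05 × (0.0507/12) / 0.531818
PMT = $971.75 per month

PMT = PV × r / (1-(1+r)^(-n)) = $971.75/month


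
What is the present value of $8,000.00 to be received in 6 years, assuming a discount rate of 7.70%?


Present value formula: PV = FV / (1 + r)^t
PV = $8,000.00 / (1 + 0.077)^6
PV = $8,000.00 / 1.560609
PV = $5,126.20

PV = FV / (1 + r)^t = $5,126.20


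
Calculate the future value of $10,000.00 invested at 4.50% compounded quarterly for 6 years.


Compound interest formula: A = P(1 + r/n)^(nt)
A = $10,000.00 × (1 + 0.045/4)^(4 × 6)
Growth factor: (1 + 0.045/4)^24 = 1.307991
A = $10,000.00 × 1.307991
A = $13,079.91

A = P(1 + r/n)^(nt) = $13,079.91


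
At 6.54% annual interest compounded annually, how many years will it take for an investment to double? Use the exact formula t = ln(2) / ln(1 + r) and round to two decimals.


Doubling condition: (1 + r)^t = 2
Take ln of both sides: t × ln(1 + r) = ln(2)
t = ln(2) / ln(1 + r)
t = 0.693147 / 0.063350
t = 10.94

t = ln(2) / ln(1 + r) = 10.94 years


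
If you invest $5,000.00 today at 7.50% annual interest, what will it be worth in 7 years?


Future value formula: FV = PV × (1 + r)^t
FV = $5,000.00 × (1 + 0.075)^7
FV = $5,000.00 × 1.6590491
FV = $8,295.25

FV = PV × (1 + r)^t = $8,295.25


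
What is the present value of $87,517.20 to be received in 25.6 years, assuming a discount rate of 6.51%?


Present value formula: PV = FV / (1 + r)^t
PV = $87,517.20 / (1 + 0.0651)^25.6
PV = $87,517.20 / 5.025669
PV = $17,414.04

PV = FV / (1 + r)^t = $17,414.04


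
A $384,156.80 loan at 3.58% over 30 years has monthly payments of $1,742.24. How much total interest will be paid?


Total paid over the life of the loan = PMT × n.
Total paid = $1,742.24 × 360 = $627,206.40
Total interest = total paid − principal = $627,206.40 − $384,156.80 = $243,049.60

Total interest = (PMT × n) - PV = $243,049.60


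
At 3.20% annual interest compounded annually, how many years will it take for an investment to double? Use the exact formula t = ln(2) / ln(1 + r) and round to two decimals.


Doubling condition: (1 + r)^t = 2
Take ln of both sides: t × ln(1 + r) = ln(2)
t = ln(2) / ln(1 + r)
t = 0.693147 / 0.031499
t = 22.01

t = ln(2) / ln(1 + r) = 22.01 years
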